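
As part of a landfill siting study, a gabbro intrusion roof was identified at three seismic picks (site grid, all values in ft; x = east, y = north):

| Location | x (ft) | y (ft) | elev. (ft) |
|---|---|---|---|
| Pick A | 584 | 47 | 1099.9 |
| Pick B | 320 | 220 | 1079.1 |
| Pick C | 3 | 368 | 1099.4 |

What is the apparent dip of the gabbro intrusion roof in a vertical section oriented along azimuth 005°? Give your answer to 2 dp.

Let the plane be z = a·x + b·y + c.
Pick B−Pick A: −264a + 173b = −20.8;  Pick C−Pick A: −581a + 321b = −0.5.
Solving gives a = −0.41793, b = −0.75799.
Unit vector along 005° is (sin 5°, cos 5°) = (0.0872, 0.9962).
Slope in that direction = a·(0.0872) + b·(0.9962) = −0.79153.
Apparent dip = arctan|0.79153| = 38.36° (true dip is 40.9°, so apparent ≤ true as expected).

38.36°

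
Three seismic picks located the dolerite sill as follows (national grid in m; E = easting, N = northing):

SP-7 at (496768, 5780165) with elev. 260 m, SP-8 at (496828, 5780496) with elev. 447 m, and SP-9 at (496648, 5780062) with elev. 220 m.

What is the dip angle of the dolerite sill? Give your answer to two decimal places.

31.96°

Two edge vectors: SP-7→SP-8 = (60, 331, 187), SP-7→SP-9 = (-120, -103, -40).
Normal n = (SP-7→SP-8) × (SP-7→SP-9) = (6021, -20040, 33540).
So ∂z/∂E = −n_x/n_z = −0.17952 and ∂z/∂N = −n_y/n_z = 0.59750.
Gradient magnitude |∇z| = √(a² + b²) = √(0.03223 + 0.35700) = 0.62388.
True dip = arctan(0.62388) = 31.96°, dipping toward SSE (azimuth ≈ 163°).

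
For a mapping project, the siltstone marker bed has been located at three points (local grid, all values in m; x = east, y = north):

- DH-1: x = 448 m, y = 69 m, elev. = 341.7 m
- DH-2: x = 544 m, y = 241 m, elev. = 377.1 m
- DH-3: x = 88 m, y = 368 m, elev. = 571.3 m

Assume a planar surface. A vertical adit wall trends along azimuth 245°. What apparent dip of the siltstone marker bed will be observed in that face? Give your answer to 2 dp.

Two edge vectors: DH-1→DH-2 = (96, 172, 35.4), DH-1→DH-3 = (-360, 299, 229.6).
Normal n = (DH-1→DH-2) × (DH-1→DH-3) = (28906.6, -34785.6, 90624).
So ∂z/∂x = −n_x/n_z = −0.31897 and ∂z/∂y = −n_y/n_z = 0.38385.
Unit vector along 245° is (sin 245°, cos 245°) = (-0.9063, -0.4226).
Slope in that direction = a·(-0.9063) + b·(-0.4226) = 0.12687.
Apparent dip = arctan|0.12687| = 7.23° (true dip is 26.5°, so apparent ≤ true as expected).

7.23°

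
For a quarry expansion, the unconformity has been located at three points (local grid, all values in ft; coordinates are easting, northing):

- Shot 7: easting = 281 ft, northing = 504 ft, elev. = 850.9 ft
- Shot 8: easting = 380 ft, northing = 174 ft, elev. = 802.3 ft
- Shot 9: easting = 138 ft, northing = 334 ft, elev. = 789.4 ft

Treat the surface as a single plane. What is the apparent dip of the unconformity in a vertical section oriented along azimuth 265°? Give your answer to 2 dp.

Let the plane be z = a·easting + b·northing + c.
Shot 8−Shot 7: 99a − 330b = −48.6;  Shot 9−Shot 7: −143a − 170b = −61.5.
Solving gives a = 0.18796, b = 0.20366.
Unit vector along 265° is (sin 265°, cos 265°) = (-0.9962, -0.0872).
Slope in that direction = a·(-0.9962) + b·(-0.0872) = −0.20499.
Apparent dip = arctan|0.20499| = 11.58° (true dip is 15.5°, so apparent ≤ true as expected).

11.58°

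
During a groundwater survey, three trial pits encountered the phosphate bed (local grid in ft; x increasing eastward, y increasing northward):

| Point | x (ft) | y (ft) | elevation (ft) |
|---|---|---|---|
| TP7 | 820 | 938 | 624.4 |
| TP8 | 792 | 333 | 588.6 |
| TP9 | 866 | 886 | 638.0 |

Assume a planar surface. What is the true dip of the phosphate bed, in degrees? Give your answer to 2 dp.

Two edge vectors: TP7→TP8 = (-28, -605, -35.8), TP7→TP9 = (46, -52, 13.6).
Normal n = (TP7→TP8) × (TP7→TP9) = (-10089.6, -1266, 29286).
So ∂z/∂x = −n_x/n_z = 0.34452 and ∂z/∂y = −n_y/n_z = 0.04323.
Gradient magnitude |∇z| = √(a² + b²) = √(0.11869 + 0.00187) = 0.34722.
True dip = arctan(0.34722) = 19.15°, dipping toward W (azimuth ≈ 263°).

19.15°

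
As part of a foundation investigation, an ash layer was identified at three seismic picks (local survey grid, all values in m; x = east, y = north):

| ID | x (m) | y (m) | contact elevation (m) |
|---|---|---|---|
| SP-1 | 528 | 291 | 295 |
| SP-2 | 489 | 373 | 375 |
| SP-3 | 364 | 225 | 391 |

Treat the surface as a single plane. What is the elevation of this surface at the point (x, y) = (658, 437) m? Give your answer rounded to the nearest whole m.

274 m

Let the plane be z = a·x + b·y + c.
SP-2−SP-1: −39a + 82b = 80;  SP-3−SP-1: −164a − 66b = 96.
Solving gives a = −0.82087, b = 0.58520.
Then c = 295 − a·528 − b·291 = 558.13.
At (658, 437): z = −540.1 + 255.7 + 558.13 = 273.7 m.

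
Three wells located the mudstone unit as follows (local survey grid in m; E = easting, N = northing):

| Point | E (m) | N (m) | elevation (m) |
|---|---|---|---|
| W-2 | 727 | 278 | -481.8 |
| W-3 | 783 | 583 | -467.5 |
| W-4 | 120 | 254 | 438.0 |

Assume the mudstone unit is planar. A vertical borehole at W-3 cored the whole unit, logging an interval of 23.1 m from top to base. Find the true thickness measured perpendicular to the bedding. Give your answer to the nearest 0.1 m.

Let the plane be z = a·E + b·N + c.
W-3−W-2: 56a + 305b = 14.3;  W-4−W-2: −607a − 24b = 919.8.
Solving gives a = −1.52827, b = 0.32749.
|∇z| = √(a²+b²) = 1.56296, so dip δ = arctan(1.56296) = 57.39°.
True thickness = vertical thickness × cos δ = 23.1 × cos 57.39° = 12.4 m.

12.4 m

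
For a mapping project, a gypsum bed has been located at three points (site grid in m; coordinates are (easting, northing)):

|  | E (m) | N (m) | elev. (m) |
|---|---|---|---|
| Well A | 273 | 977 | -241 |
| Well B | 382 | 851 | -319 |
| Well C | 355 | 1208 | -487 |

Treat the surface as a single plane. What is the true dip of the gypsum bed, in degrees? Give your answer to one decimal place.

56.2°

Two edge vectors: Well A→Well B = (109, -126, -78), Well A→Well C = (82, 231, -246).
Normal n = (Well A→Well B) × (Well A→Well C) = (49014, 20418, 35511).
So ∂z/∂E = −n_x/n_z = −1.38025 and ∂z/∂N = −n_y/n_z = −0.57498.
Gradient magnitude |∇z| = √(a² + b²) = √(1.90509 + 0.33060) = 1.49522.
True dip = arctan(1.49522) = 56.2°, dipping toward ENE (azimuth ≈ 067°).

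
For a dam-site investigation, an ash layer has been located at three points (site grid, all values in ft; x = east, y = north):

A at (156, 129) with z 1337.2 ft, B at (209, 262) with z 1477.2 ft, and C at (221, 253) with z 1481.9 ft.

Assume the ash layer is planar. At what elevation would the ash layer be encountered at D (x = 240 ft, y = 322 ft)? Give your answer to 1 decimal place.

1546.8 ft

Two edge vectors: A→B = (53, 133, 140), A→C = (65, 124, 144.7).
Normal n = (A→B) × (A→C) = (1885.1, 1430.9, -2073).
So ∂z/∂x = −n_x/n_z = 0.90936 and ∂z/∂y = −n_y/n_z = 0.69026.
Intercept c from A: 1337.2 − 141.86 − 89.04 = 1106.30.
At (240, 322): z = 218.2 + 222.3 + 1106.30 = 1546.8 ft.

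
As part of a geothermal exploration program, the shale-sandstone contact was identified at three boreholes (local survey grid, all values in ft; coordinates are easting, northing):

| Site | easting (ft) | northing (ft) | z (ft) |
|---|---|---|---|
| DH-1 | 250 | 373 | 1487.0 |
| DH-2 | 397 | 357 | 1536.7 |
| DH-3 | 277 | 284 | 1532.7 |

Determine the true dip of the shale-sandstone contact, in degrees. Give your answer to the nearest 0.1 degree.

Two edge vectors: DH-1→DH-2 = (147, -16, 49.7), DH-1→DH-3 = (27, -89, 45.7).
Normal n = (DH-1→DH-2) × (DH-1→DH-3) = (3692.1, -5376, -12651).
So ∂z/∂easting = −n_x/n_z = 0.29184 and ∂z/∂northing = −n_y/n_z = −0.42495.
Gradient magnitude |∇z| = √(a² + b²) = √(0.08517 + 0.18058) = 0.51551.
True dip = arctan(0.51551) = 27.3°, dipping toward NW (azimuth ≈ 326°).

27.3°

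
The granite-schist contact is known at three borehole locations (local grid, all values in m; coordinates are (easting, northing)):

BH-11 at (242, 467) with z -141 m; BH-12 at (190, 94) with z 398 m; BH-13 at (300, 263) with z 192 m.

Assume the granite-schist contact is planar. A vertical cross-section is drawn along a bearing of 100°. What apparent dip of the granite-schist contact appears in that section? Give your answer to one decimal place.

Let the plane be z = a·E + b·N + c.
BH-12−BH-11: −52a − 373b = 539;  BH-13−BH-11: 58a − 204b = 333.
Solving gives a = 0.44206, b = −1.50667.
Unit vector along 100° is (sin 100°, cos 100°) = (0.9848, -0.1736).
Slope in that direction = a·(0.9848) + b·(-0.1736) = 0.69698.
Apparent dip = arctan|0.69698| = 34.9° (true dip is 57.5°, so apparent ≤ true as expected).

34.9°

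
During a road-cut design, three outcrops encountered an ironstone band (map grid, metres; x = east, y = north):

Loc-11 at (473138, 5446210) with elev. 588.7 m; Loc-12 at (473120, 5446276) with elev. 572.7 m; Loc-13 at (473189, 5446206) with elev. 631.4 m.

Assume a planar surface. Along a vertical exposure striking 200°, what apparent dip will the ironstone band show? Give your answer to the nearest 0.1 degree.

15.2°

Two edge vectors: Loc-11→Loc-12 = (-18, 66, -16), Loc-11→Loc-13 = (51, -4, 42.7).
Normal n = (Loc-11→Loc-12) × (Loc-11→Loc-13) = (2754.2, -47.4, -3294).
So ∂z/∂x = −n_x/n_z = 0.83613 and ∂z/∂y = −n_y/n_z = −0.01439.
Unit vector along 200° is (sin 200°, cos 200°) = (-0.3420, -0.9397).
Slope in that direction = a·(-0.3420) + b·(-0.9397) = −0.27245.
Apparent dip = arctan|0.27245| = 15.2° (true dip is 39.9°, so apparent ≤ true as expected).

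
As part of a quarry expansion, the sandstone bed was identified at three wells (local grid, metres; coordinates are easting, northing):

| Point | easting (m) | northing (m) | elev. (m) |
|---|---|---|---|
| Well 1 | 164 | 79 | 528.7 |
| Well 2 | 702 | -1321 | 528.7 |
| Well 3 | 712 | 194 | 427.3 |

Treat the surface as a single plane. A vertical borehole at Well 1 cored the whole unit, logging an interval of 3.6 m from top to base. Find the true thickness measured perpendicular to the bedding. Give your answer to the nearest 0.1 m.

Two edge vectors: Well 1→Well 2 = (538, -1400, 0), Well 1→Well 3 = (548, 115, -101.4).
Normal n = (Well 1→Well 2) × (Well 1→Well 3) = (141960, 54553.2, 829070).
So ∂z/∂easting = −n_x/n_z = −0.17123 and ∂z/∂northing = −n_y/n_z = −0.06580.
|∇z| = √(a²+b²) = 0.18344, so dip δ = arctan(0.18344) = 10.39°.
True thickness = vertical thickness × cos δ = 3.6 × cos 10.39° = 3.5 m.

3.5 m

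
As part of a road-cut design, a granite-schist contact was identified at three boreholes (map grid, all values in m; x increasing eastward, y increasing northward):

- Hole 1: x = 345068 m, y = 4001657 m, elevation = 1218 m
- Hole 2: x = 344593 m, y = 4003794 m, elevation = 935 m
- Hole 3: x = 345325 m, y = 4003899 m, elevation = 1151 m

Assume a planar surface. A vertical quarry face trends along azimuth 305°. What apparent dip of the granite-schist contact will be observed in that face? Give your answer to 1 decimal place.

Two edge vectors: Hole 1→Hole 2 = (-475, 2137, -283), Hole 1→Hole 3 = (257, 2242, -67).
Normal n = (Hole 1→Hole 2) × (Hole 1→Hole 3) = (491307, -104556, -1614159).
So ∂z/∂x = −n_x/n_z = 0.30437 and ∂z/∂y = −n_y/n_z = −0.06477.
Unit vector along 305° is (sin 305°, cos 305°) = (-0.8192, 0.5736).
Slope in that direction = a·(-0.8192) + b·(0.5736) = −0.28648.
Apparent dip = arctan|0.28648| = 16.0° (true dip is 17.3°, so apparent ≤ true as expected).

16.0°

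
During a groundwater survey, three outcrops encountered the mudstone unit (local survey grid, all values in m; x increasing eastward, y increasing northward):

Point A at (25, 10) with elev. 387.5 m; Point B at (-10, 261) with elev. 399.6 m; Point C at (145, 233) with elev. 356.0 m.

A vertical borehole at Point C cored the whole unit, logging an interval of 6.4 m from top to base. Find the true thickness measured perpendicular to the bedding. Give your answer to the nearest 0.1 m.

Two edge vectors: Point A→Point B = (-35, 251, 12.1), Point A→Point C = (120, 223, -31.5).
Normal n = (Point A→Point B) × (Point A→Point C) = (-10604.8, 349.5, -37925).
So ∂z/∂x = −n_x/n_z = −0.27963 and ∂z/∂y = −n_y/n_z = 0.00922.
|∇z| = √(a²+b²) = 0.27978, so dip δ = arctan(0.27978) = 15.63°.
True thickness = vertical thickness × cos δ = 6.4 × cos 15.63° = 6.2 m.

6.2 m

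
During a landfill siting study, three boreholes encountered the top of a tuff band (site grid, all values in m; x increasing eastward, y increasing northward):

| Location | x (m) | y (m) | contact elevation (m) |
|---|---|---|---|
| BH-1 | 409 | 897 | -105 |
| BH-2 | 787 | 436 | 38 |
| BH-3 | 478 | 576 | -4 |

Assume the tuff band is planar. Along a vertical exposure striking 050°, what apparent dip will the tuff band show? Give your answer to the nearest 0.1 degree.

Let the plane be z = a·x + b·y + c.
BH-2−BH-1: 378a − 461b = 143;  BH-3−BH-1: 69a − 321b = 101.
Solving gives a = −0.00735, b = −0.31622.
Unit vector along 050° is (sin 50°, cos 50°) = (0.7660, 0.6428).
Slope in that direction = a·(0.7660) + b·(0.6428) = −0.20889.
Apparent dip = arctan|0.20889| = 11.8° (true dip is 17.6°, so apparent ≤ true as expected).

11.8°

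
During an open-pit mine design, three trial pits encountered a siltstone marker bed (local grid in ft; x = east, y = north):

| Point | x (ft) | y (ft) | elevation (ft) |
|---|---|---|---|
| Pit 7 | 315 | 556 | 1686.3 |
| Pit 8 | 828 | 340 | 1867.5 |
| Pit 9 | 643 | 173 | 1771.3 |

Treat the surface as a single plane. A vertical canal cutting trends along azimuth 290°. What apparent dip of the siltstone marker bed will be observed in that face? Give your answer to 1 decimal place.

18.7°

Two edge vectors: Pit 7→Pit 8 = (513, -216, 181.2), Pit 7→Pit 9 = (328, -383, 85).
Normal n = (Pit 7→Pit 8) × (Pit 7→Pit 9) = (51039.6, 15828.6, -125631).
So ∂z/∂x = −n_x/n_z = 0.40627 and ∂z/∂y = −n_y/n_z = 0.12599.
Unit vector along 290° is (sin 290°, cos 290°) = (-0.9397, 0.3420).
Slope in that direction = a·(-0.9397) + b·(0.3420) = −0.33867.
Apparent dip = arctan|0.33867| = 18.7° (true dip is 23.0°, so apparent ≤ true as expected).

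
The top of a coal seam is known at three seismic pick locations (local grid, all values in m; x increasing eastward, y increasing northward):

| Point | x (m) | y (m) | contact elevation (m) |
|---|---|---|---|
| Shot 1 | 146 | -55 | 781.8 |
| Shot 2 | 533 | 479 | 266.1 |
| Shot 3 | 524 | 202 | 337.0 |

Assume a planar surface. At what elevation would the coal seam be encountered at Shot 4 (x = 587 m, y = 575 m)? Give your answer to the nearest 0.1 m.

189.4 m

Let the plane be z = a·x + b·y + c.
Shot 2−Shot 1: 387a + 534b = −515.7;  Shot 3−Shot 1: 378a + 257b = −444.8.
Solving gives a = −1.02535, b = −0.22264.
Then c = 781.8 − a·146 − b·-55 = 919.26.
At (587, 575): z = −601.9 − 128.0 + 919.26 = 189.4 m.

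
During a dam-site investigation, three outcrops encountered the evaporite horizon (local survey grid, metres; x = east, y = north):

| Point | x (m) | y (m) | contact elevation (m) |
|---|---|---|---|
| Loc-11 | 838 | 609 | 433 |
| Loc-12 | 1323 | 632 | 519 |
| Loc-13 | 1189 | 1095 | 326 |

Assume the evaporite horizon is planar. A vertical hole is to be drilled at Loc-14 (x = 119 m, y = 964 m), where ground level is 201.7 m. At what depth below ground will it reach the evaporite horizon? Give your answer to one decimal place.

Let the plane be z = a·x + b·y + c.
Loc-12−Loc-11: 485a + 23b = 86;  Loc-13−Loc-11: 351a + 486b = −107.
Solving gives a = 0.194419, b = −0.360578.
Then c = 433 − a·838 − b·609 = 489.67.
At (119, 964): z_contact = 23.14 − 347.60 + 489.67 = 165.21 m.
Depth below ground = 201.7 − 165.21 = 36.5 m.

36.5 m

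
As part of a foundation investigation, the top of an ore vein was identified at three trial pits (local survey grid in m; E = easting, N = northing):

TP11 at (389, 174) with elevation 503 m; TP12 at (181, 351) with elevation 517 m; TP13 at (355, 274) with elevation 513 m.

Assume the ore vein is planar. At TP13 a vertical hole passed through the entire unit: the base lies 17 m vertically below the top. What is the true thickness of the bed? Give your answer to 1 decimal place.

16.9 m

Let the plane be z = a·E + b·N + c.
TP12−TP11: −208a + 177b = 14;  TP13−TP11: −34a + 100b = 10.
Solving gives a = 0.02503, b = 0.10851.
|∇z| = √(a²+b²) = 0.11136, so dip δ = arctan(0.11136) = 6.35°.
True thickness = vertical thickness × cos δ = 17 × cos 6.35° = 16.9 m.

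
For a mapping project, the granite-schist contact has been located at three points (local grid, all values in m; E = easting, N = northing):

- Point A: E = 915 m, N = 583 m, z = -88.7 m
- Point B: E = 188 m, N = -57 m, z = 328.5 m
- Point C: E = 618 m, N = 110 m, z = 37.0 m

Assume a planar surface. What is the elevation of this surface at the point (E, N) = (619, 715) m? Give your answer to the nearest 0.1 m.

Two edge vectors: Point A→Point B = (-727, -640, 417.2), Point A→Point C = (-297, -473, 125.7).
Normal n = (Point A→Point B) × (Point A→Point C) = (116887.6, -32524.5, 153791).
So ∂z/∂E = −n_x/n_z = −0.76004 and ∂z/∂N = −n_y/n_z = 0.21149.
Intercept c from Point A: -88.7 + 695.44 − 123.30 = 483.44.
At (619, 715): z = −470.5 + 151.2 + 483.44 = 164.2 m.

164.2 m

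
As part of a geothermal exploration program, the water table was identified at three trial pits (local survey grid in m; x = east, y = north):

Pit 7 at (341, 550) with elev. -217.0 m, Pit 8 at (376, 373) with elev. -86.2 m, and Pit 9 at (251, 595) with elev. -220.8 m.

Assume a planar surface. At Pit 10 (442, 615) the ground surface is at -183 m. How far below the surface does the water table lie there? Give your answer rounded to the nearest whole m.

123 m

Let the plane be z = a·x + b·y + c.
Pit 8−Pit 7: 35a − 177b = 130.8;  Pit 9−Pit 7: −90a + 45b = −3.8.
Solving gives a = −0.36318, b = −0.81080.
Then c = -217 − a·341 − b·550 = 352.78.
At (442, 615): z_contact = −160.5 − 498.6 + 352.78 = -306.4 m.
Depth below ground = -183 − (-306.4) = 123 m.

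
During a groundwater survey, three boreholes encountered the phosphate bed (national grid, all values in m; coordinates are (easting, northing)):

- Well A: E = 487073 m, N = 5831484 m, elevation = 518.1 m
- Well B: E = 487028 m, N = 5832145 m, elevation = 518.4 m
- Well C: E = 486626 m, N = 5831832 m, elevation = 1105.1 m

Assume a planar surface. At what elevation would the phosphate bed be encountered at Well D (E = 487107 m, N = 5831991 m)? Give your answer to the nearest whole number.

423 m

Two edge vectors: Well A→Well B = (-45, 661, 0.3), Well A→Well C = (-447, 348, 587).
Normal n = (Well A→Well B) × (Well A→Well C) = (387902.6, 26280.9, 279807).
So ∂z/∂E = −n_x/n_z = −1.38632200 and ∂z/∂N = −n_y/n_z = −0.09392510.
Intercept c from Well A: 518.1 + 675240.02 + 547722.71 = 1223480.82.
At (487107, 5831991): z = −675287.2 − 547770.3 + 1223480.82 = 423.3 m.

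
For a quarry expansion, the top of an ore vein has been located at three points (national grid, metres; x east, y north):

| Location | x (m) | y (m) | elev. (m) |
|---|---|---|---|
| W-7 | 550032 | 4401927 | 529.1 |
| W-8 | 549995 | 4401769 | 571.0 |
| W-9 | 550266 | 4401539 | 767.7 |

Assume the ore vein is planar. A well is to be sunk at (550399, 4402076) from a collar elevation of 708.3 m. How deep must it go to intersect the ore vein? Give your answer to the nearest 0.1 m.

Two edge vectors: W-7→W-8 = (-37, -158, 41.9), W-7→W-9 = (234, -388, 238.6).
Normal n = (W-7→W-8) × (W-7→W-9) = (-21441.6, 18632.8, 51328).
So ∂z/∂x = −n_x/n_z = 0.417736908 and ∂z/∂y = −n_y/n_z = −0.363014339.
Intercept c from W-7: 529.1 − 229768.67 + 1597962.62 = 1368723.05.
At (550399, 4402076): z_contact = 229921.98 − 1598016.71 + 1368723.05 = 628.32 m.
Depth below ground = 708.3 − 628.32 = 80.0 m.

80.0 m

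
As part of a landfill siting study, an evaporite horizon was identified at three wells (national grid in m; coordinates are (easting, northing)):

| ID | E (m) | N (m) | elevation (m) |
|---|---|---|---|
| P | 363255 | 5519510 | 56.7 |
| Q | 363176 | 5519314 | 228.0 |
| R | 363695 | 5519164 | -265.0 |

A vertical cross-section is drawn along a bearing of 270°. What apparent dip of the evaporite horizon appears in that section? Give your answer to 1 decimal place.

47.1°

Two edge vectors: P→Q = (-79, -196, 171.3), P→R = (440, -346, -321.7).
Normal n = (P→Q) × (P→R) = (122323, 49957.7, 113574).
So ∂z/∂E = −n_x/n_z = −1.07703 and ∂z/∂N = −n_y/n_z = −0.43987.
Unit vector along 270° is (sin 270°, cos 270°) = (-1.0000, -0.0000).
Slope in that direction = a·(-1.0000) + b·(-0.0000) = 1.07703.
Apparent dip = arctan|1.07703| = 47.1° (true dip is 49.3°, so apparent ≤ true as expected).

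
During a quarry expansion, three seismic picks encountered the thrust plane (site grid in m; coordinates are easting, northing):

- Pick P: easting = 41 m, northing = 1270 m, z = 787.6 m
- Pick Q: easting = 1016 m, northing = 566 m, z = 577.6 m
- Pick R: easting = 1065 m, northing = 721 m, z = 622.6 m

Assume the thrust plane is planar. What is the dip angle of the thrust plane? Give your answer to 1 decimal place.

Two edge vectors: Pick P→Pick Q = (975, -704, -210), Pick P→Pick R = (1024, -549, -165).
Normal n = (Pick P→Pick Q) × (Pick P→Pick R) = (870, -54165, 185621).
So ∂z/∂easting = −n_x/n_z = −0.00469 and ∂z/∂northing = −n_y/n_z = 0.29180.
Gradient magnitude |∇z| = √(a² + b²) = √(0.00002 + 0.08515) = 0.29184.
True dip = arctan(0.29184) = 16.3°, dipping toward S (azimuth ≈ 179°).

16.3°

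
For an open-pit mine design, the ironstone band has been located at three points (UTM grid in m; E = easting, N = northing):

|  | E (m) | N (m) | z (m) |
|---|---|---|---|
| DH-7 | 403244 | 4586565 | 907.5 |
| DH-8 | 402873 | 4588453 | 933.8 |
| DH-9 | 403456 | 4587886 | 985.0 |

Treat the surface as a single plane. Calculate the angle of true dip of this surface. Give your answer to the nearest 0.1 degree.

7.5°

Let the plane be z = a·E + b·N + c.
DH-8−DH-7: −371a + 1888b = 26.3;  DH-9−DH-7: 212a + 1321b = 77.5.
Solving gives a = 0.12532, b = 0.03856.
Gradient magnitude |∇z| = √(a² + b²) = √(0.01570 + 0.00149) = 0.13112.
True dip = arctan(0.13112) = 7.5°, dipping toward WSW (azimuth ≈ 253°).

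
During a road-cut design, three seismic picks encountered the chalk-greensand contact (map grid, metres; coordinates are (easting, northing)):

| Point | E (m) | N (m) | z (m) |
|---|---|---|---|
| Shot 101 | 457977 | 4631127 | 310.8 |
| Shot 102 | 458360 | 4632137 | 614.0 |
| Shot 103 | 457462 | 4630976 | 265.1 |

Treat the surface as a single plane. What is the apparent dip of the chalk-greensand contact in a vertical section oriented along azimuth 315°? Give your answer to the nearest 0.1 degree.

Two edge vectors: Shot 101→Shot 102 = (383, 1010, 303.2), Shot 101→Shot 103 = (-515, -151, -45.7).
Normal n = (Shot 101→Shot 102) × (Shot 101→Shot 103) = (-373.8, -138644.9, 462317).
So ∂z/∂E = −n_x/n_z = 0.00081 and ∂z/∂N = −n_y/n_z = 0.29989.
Unit vector along 315° is (sin 315°, cos 315°) = (-0.7071, 0.7071).
Slope in that direction = a·(-0.7071) + b·(0.7071) = 0.21148.
Apparent dip = arctan|0.21148| = 11.9° (true dip is 16.7°, so apparent ≤ true as expected).

11.9°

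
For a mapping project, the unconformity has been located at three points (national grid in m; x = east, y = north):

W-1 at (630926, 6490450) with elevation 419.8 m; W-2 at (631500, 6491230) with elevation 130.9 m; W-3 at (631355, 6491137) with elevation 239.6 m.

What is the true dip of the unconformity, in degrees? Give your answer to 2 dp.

45.81°

Two edge vectors: W-1→W-2 = (574, 780, -288.9), W-1→W-3 = (429, 687, -180.2).
Normal n = (W-1→W-2) × (W-1→W-3) = (57918.3, -20503.3, 59718).
So ∂z/∂x = −n_x/n_z = −0.96986 and ∂z/∂y = −n_y/n_z = 0.34334.
Gradient magnitude |∇z| = √(a² + b²) = √(0.94063 + 0.11788) = 1.02884.
True dip = arctan(1.02884) = 45.81°, dipping toward ESE (azimuth ≈ 109°).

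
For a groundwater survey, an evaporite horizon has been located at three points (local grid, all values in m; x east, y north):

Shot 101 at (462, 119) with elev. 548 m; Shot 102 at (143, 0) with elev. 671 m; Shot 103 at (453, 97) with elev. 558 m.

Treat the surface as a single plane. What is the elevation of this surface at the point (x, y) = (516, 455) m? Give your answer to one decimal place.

416.5 m

Let the plane be z = a·x + b·y + c.
Shot 102−Shot 101: −319a − 119b = 123;  Shot 103−Shot 101: −9a − 22b = 10.
Solving gives a = −0.25492, b = −0.35026.
Then c = 548 − a·462 − b·119 = 707.45.
At (516, 455): z = −131.5 − 159.4 + 707.45 = 416.5 m.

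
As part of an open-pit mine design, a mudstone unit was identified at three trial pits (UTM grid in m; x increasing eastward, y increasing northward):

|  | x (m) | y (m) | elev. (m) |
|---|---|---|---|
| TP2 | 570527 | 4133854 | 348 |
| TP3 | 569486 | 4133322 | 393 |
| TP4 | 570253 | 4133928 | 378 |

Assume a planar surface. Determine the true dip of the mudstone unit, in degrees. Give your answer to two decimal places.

6.91°

Two edge vectors: TP2→TP3 = (-1041, -532, 45), TP2→TP4 = (-274, 74, 30).
Normal n = (TP2→TP3) × (TP2→TP4) = (-19290, 18900, -222802).
So ∂z/∂x = −n_x/n_z = −0.08658 and ∂z/∂y = −n_y/n_z = 0.08483.
Gradient magnitude |∇z| = √(a² + b²) = √(0.00750 + 0.00720) = 0.12121.
True dip = arctan(0.12121) = 6.91°, dipping toward SE (azimuth ≈ 134°).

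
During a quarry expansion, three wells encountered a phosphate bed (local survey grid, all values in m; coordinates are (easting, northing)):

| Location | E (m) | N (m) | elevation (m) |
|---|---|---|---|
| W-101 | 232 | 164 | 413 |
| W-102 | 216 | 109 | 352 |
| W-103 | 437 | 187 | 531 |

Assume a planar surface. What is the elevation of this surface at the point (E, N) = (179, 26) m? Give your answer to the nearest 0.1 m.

254.0 m

Let the plane be z = a·E + b·N + c.
W-102−W-101: −16a − 55b = −61;  W-103−W-101: 205a + 23b = 118.
Solving gives a = 0.46640, b = 0.97341.
Then c = 413 − a·232 − b·164 = 145.16.
At (179, 26): z = 83.5 + 25.3 + 145.16 = 254.0 m.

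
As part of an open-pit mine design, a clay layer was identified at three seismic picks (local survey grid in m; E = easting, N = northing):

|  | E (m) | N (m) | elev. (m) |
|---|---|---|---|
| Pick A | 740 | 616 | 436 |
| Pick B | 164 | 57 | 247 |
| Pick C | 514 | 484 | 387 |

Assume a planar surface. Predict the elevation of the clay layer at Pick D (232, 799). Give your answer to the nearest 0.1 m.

464.0 m

Let the plane be z = a·E + b·N + c.
Pick B−Pick A: −576a − 559b = −189;  Pick C−Pick A: −226a − 132b = −49.
Solving gives a = 0.04857, b = 0.28806.
Then c = 436 − a·740 − b·616 = 222.62.
At (232, 799): z = 11.3 + 230.2 + 222.62 = 464.0 m.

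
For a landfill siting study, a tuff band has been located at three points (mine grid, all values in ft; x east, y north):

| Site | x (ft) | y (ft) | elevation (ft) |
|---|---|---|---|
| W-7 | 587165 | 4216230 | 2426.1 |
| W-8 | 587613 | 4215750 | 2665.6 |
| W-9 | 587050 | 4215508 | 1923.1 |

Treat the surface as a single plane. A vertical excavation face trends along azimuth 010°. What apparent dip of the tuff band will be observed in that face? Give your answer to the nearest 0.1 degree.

35.2°

Let the plane be z = a·x + b·y + c.
W-8−W-7: 448a − 480b = 239.5;  W-9−W-7: −115a − 722b = −503.
Solving gives a = 1.09429, b = 0.52238.
Unit vector along 010° is (sin 10°, cos 10°) = (0.1736, 0.9848).
Slope in that direction = a·(0.1736) + b·(0.9848) = 0.70446.
Apparent dip = arctan|0.70446| = 35.2° (true dip is 50.5°, so apparent ≤ true as expected).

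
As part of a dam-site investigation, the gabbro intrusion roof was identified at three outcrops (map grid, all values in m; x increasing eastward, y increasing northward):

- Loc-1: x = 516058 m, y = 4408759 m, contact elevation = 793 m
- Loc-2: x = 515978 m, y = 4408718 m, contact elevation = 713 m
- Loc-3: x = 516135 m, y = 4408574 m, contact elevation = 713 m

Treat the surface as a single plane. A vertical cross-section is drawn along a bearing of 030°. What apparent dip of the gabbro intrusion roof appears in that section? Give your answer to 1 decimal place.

42.8°

Let the plane be z = a·x + b·y + c.
Loc-2−Loc-1: −80a − 41b = −80;  Loc-3−Loc-1: 77a − 185b = −80.
Solving gives a = 0.64153, b = 0.69945.
Unit vector along 030° is (sin 30°, cos 30°) = (0.5000, 0.8660).
Slope in that direction = a·(0.5000) + b·(0.8660) = 0.92651.
Apparent dip = arctan|0.92651| = 42.8° (true dip is 43.5°, so apparent ≤ true as expected).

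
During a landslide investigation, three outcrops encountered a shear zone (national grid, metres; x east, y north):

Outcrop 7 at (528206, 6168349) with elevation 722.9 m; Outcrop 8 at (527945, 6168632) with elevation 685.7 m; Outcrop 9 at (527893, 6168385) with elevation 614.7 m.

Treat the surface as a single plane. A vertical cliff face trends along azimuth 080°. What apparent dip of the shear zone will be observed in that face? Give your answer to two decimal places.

21.83°

Let the plane be z = a·x + b·y + c.
Outcrop 8−Outcrop 7: −261a + 283b = −37.2;  Outcrop 9−Outcrop 7: −313a + 36b = −108.2.
Solving gives a = 0.36979, b = 0.20960.
Unit vector along 080° is (sin 80°, cos 80°) = (0.9848, 0.1736).
Slope in that direction = a·(0.9848) + b·(0.1736) = 0.40057.
Apparent dip = arctan|0.40057| = 21.83° (true dip is 23.0°, so apparent ≤ true as expected).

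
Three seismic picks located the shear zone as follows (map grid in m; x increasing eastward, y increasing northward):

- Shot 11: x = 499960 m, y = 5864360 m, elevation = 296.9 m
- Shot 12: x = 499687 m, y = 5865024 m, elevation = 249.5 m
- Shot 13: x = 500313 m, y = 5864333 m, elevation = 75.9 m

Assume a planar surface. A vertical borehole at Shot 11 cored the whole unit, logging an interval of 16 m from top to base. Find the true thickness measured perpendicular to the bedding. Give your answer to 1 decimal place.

Let the plane be z = a·x + b·y + c.
Shot 12−Shot 11: −273a + 664b = −47.4;  Shot 13−Shot 11: 353a − 27b = −221.
Solving gives a = −0.65203, b = −0.33946.
|∇z| = √(a²+b²) = 0.73510, so dip δ = arctan(0.73510) = 36.32°.
True thickness = vertical thickness × cos δ = 16 × cos 36.32° = 12.9 m.

12.9 m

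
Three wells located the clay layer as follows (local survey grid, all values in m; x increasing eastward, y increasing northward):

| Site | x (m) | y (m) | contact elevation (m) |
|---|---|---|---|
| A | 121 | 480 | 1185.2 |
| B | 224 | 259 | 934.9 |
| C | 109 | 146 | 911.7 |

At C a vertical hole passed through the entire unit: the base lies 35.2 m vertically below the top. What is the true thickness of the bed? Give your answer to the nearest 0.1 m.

24.3 m

Two edge vectors: A→B = (103, -221, -250.3), A→C = (-12, -334, -273.5).
Normal n = (A→B) × (A→C) = (-23156.7, 31174.1, -37054).
So ∂z/∂x = −n_x/n_z = −0.62494 and ∂z/∂y = −n_y/n_z = 0.84132.
|∇z| = √(a²+b²) = 1.04803, so dip δ = arctan(1.04803) = 46.34°.
True thickness = vertical thickness × cos δ = 35.2 × cos 46.34° = 24.3 m.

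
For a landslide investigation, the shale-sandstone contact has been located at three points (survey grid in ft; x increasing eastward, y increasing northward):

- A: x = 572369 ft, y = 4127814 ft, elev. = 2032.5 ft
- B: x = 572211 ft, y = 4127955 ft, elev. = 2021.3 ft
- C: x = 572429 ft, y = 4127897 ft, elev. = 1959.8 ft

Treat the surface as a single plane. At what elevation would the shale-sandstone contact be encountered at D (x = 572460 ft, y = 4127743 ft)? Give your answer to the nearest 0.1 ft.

2033.2 ft

Let the plane be z = a·x + b·y + c.
B−A: −158a + 141b = −11.2;  C−A: 60a + 83b = −72.7.
Solving gives a = −0.432052471, b = −0.563576527.
Then c = 2032.5 − a·572369 − b·4127814 = 2575665.02.
At (572460, 4127743): z = −247332.8 − 2326299.1 + 2575665.02 = 2033.2 ft.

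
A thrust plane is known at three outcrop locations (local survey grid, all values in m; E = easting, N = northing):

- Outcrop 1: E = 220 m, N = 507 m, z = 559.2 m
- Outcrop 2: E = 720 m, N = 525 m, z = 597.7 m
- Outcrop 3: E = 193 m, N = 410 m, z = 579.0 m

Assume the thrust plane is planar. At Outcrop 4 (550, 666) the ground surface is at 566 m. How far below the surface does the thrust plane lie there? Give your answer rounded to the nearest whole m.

Two edge vectors: Outcrop 1→Outcrop 2 = (500, 18, 38.5), Outcrop 1→Outcrop 3 = (-27, -97, 19.8).
Normal n = (Outcrop 1→Outcrop 2) × (Outcrop 1→Outcrop 3) = (4090.9, -10939.5, -48014).
So ∂z/∂E = −n_x/n_z = 0.08520 and ∂z/∂N = −n_y/n_z = −0.22784.
Intercept c from Outcrop 1: 559.2 − 18.74 + 115.51 = 655.97.
At (550, 666): z_contact = 46.9 − 151.7 + 655.97 = 551.1 m.
Depth below ground = 566 − 551.1 = 15 m.

15 m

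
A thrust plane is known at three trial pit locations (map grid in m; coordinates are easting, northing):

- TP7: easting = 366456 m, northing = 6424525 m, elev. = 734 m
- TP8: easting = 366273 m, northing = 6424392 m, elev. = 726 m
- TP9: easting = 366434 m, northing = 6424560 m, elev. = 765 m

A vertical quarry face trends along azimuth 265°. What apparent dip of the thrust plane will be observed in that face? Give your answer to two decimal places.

19.58°

Two edge vectors: TP7→TP8 = (-183, -133, -8), TP7→TP9 = (-22, 35, 31).
Normal n = (TP7→TP8) × (TP7→TP9) = (-3843, 5849, -9331).
So ∂z/∂easting = −n_x/n_z = −0.41185 and ∂z/∂northing = −n_y/n_z = 0.62684.
Unit vector along 265° is (sin 265°, cos 265°) = (-0.9962, -0.0872).
Slope in that direction = a·(-0.9962) + b·(-0.0872) = 0.35565.
Apparent dip = arctan|0.35565| = 19.58° (true dip is 36.9°, so apparent ≤ true as expected).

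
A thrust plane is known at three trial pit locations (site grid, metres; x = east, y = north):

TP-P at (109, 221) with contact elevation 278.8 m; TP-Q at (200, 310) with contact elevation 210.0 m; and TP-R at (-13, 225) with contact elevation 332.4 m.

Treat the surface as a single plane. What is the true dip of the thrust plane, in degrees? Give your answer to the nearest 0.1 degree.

28.7°

Two edge vectors: TP-P→TP-Q = (91, 89, -68.8), TP-P→TP-R = (-122, 4, 53.6).
Normal n = (TP-P→TP-Q) × (TP-P→TP-R) = (5045.6, 3516, 11222).
So ∂z/∂x = −n_x/n_z = −0.44962 and ∂z/∂y = −n_y/n_z = −0.31331.
Gradient magnitude |∇z| = √(a² + b²) = √(0.20216 + 0.09817) = 0.54801.
True dip = arctan(0.54801) = 28.7°, dipping toward NE (azimuth ≈ 055°).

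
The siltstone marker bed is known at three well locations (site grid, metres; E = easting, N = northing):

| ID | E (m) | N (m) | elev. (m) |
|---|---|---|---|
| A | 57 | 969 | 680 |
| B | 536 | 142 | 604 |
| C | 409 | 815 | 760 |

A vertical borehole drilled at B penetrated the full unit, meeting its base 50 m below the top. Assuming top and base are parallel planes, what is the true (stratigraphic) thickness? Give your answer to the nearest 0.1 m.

Two edge vectors: A→B = (479, -827, -76), A→C = (352, -154, 80).
Normal n = (A→B) × (A→C) = (-77864, -65072, 217338).
So ∂z/∂E = −n_x/n_z = 0.35826 and ∂z/∂N = −n_y/n_z = 0.29940.
|∇z| = √(a²+b²) = 0.46690, so dip δ = arctan(0.46690) = 25.03°.
True thickness = vertical thickness × cos δ = 50 × cos 25.03° = 45.3 m.

45.3 m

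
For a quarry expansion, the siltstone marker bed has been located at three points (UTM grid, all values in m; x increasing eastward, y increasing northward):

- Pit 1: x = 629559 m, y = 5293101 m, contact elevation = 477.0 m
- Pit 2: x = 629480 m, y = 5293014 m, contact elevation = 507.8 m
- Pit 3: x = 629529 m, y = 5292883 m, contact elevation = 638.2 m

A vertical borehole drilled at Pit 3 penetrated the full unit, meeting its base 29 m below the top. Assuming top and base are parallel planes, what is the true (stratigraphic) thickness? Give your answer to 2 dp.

21.02 m

Two edge vectors: Pit 1→Pit 2 = (-79, -87, 30.8), Pit 1→Pit 3 = (-30, -218, 161.2).
Normal n = (Pit 1→Pit 2) × (Pit 1→Pit 3) = (-7310, 11810.8, 14612).
So ∂z/∂x = −n_x/n_z = 0.50027 and ∂z/∂y = −n_y/n_z = −0.80829.
|∇z| = √(a²+b²) = 0.95059, so dip δ = arctan(0.95059) = 43.55°.
True thickness = vertical thickness × cos δ = 29 × cos 43.55° = 21.02 m.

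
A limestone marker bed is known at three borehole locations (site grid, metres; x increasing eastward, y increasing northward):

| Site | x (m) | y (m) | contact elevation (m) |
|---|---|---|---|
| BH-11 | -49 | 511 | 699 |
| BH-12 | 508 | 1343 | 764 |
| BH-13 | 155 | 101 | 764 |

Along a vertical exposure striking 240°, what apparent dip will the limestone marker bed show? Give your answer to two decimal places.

8.35°

Let the plane be z = a·x + b·y + c.
BH-12−BH-11: 557a + 832b = 65;  BH-13−BH-11: 204a − 410b = 65.
Solving gives a = 0.20279, b = −0.05764.
Unit vector along 240° is (sin 240°, cos 240°) = (-0.8660, -0.5000).
Slope in that direction = a·(-0.8660) + b·(-0.5000) = −0.14680.
Apparent dip = arctan|0.14680| = 8.35° (true dip is 11.9°, so apparent ≤ true as expected).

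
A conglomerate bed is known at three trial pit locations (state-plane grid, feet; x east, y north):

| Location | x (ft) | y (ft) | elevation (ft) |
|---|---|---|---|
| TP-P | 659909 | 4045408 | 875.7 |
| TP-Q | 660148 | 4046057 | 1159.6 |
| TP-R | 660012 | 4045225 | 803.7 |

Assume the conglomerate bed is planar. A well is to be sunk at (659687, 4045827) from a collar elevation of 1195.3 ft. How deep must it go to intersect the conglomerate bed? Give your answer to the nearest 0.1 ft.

154.1 ft

Two edge vectors: TP-P→TP-Q = (239, 649, 283.9), TP-P→TP-R = (103, -183, -72).
Normal n = (TP-P→TP-Q) × (TP-P→TP-R) = (5225.7, 46449.7, -110584).
So ∂z/∂x = −n_x/n_z = 0.047255480 and ∂z/∂y = −n_y/n_z = 0.420039970.
Intercept c from TP-P: 875.7 − 31184.32 − 1699233.05 = −1729541.67.
At (659687, 4045827): z_contact = 31173.83 + 1699409.05 − 1729541.67 = 1041.21 ft.
Depth below ground = 1195.3 − 1041.21 = 154.1 ft.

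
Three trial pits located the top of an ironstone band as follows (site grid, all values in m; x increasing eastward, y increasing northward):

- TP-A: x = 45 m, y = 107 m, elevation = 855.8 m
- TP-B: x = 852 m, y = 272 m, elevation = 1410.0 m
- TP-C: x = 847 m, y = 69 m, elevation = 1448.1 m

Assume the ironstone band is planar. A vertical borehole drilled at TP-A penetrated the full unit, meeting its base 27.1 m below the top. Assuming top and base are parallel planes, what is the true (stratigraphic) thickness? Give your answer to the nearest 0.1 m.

21.6 m

Two edge vectors: TP-A→TP-B = (807, 165, 554.2), TP-A→TP-C = (802, -38, 592.3).
Normal n = (TP-A→TP-B) × (TP-A→TP-C) = (118789.1, -33517.7, -162996).
So ∂z/∂x = −n_x/n_z = 0.72879 and ∂z/∂y = −n_y/n_z = −0.20564.
|∇z| = √(a²+b²) = 0.75724, so dip δ = arctan(0.75724) = 37.13°.
True thickness = vertical thickness × cos δ = 27.1 × cos 37.13° = 21.6 m.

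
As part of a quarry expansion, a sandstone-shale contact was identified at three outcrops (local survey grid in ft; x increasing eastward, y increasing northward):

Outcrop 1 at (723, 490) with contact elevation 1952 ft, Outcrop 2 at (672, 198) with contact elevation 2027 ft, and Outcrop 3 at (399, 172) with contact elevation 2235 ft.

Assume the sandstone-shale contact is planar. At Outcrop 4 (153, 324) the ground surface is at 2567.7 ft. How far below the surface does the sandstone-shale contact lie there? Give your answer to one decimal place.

Let the plane be z = a·x + b·y + c.
Outcrop 2−Outcrop 1: −51a − 292b = 75;  Outcrop 3−Outcrop 1: −324a − 318b = 283.
Solving gives a = −0.74992, b = −0.12587.
Then c = 1952 − a·723 − b·490 = 2555.87.
At (153, 324): z_contact = −114.74 − 40.78 + 2555.87 = 2400.35 ft.
Depth below ground = 2567.7 − 2400.35 = 167.4 ft.

167.4 ft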